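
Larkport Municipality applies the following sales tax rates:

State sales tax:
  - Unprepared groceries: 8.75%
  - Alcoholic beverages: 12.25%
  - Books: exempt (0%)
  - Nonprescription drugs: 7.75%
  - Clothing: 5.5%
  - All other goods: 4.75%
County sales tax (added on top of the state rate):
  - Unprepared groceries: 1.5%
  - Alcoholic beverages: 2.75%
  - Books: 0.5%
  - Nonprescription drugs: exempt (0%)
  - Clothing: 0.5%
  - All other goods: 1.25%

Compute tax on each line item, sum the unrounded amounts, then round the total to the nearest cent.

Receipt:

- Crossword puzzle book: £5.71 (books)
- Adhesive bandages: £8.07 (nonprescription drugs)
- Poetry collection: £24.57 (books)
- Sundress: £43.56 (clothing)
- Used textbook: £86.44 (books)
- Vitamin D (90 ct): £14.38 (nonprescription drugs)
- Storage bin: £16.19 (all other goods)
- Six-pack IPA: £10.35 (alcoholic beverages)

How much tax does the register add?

Crossword puzzle book £5.71: books → 0% + 0.5% county = 0.5% → £0.02855
Adhesive bandages £8.07: nonprescription drugs → 7.75% + 0% county = 7.75% → £0.625425
Poetry collection £24.57: books → 0% + 0.5% county = 0.5% → £0.12285
Sundress £43.56: clothing → 5.5% + 0.5% county = 6% → £2.6136
Used textbook £86.44: books → 0% + 0.5% county = 0.5% → £0.4322
Vitamin D (90 ct) £14.38: nonprescription drugs → 7.75% + 0% county = 7.75% → £1.11445
Storage bin £16.19: all other goods → 4.75% + 1.25% county = 6% → £0.9714
Six-pack IPA £10.35: alcoholic beverages → 12.25% + 2.75% county = 15% → £1.5525
Unrounded tax sum = £7.460975 → £7.46

£7.46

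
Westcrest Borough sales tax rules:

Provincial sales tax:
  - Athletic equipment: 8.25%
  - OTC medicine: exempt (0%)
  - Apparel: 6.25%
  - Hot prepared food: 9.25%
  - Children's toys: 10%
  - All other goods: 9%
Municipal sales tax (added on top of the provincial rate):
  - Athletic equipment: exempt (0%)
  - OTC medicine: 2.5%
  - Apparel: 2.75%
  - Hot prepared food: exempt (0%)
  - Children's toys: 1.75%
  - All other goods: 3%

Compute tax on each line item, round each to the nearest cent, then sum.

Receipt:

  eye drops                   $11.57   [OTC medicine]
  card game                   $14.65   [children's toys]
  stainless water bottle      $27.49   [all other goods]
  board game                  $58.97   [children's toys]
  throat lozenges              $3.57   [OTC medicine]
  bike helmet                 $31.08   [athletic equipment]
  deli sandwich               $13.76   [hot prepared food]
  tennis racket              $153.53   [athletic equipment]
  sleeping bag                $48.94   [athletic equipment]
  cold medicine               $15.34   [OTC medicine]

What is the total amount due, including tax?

$412.15

Eye drops $11.57: OTC medicine → 0% + 2.5% municipal = 2.5% → $0.29
Card game $14.65: children's toys → 10% + 1.75% municipal = 11.75% → $1.72
Stainless water bottle $27.49: all other goods → 9% + 3% municipal = 12% → $3.30
Board game $58.97: children's toys → 10% + 1.75% municipal = 11.75% → $6.93
Throat lozenges $3.57: OTC medicine → 0% + 2.5% municipal = 2.5% → $0.09
Bike helmet $31.08: athletic equipment → 8.25% + 0% municipal = 8.25% → $2.56
Deli sandwich $13.76: hot prepared food → 9.25% + 0% municipal = 9.25% → $1.27
Tennis racket $153.53: athletic equipment → 8.25% + 0% municipal = 8.25% → $12.67
Sleeping bag $48.94: athletic equipment → 8.25% + 0% municipal = 8.25% → $4.04
Cold medicine $15.34: OTC medicine → 0% + 2.5% municipal = 2.5% → $0.38
Subtotal = $378.90; tax = $33.25; total due = $412.15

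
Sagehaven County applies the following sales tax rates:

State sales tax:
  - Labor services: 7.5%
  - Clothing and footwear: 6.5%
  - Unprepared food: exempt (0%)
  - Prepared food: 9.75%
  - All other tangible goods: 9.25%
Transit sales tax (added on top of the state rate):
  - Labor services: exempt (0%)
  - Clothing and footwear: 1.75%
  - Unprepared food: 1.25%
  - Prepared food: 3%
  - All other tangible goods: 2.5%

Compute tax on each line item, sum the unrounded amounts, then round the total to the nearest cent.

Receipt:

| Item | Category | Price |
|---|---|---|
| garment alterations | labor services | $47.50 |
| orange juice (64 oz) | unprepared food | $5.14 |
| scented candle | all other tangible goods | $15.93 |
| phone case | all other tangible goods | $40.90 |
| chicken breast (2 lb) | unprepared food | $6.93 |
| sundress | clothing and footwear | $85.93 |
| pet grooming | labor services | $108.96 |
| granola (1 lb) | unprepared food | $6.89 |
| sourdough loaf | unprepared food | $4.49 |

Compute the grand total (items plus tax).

$348.46

Garment alterations $47.50: labor services → 7.5% + 0% transit = 7.5% → $3.5625
Orange juice (64 oz) $5.14: unprepared food → 0% + 1.25% transit = 1.25% → $0.06425
Scented candle $15.93: all other tangible goods → 9.25% + 2.5% transit = 11.75% → $1.871775
Phone case $40.90: all other tangible goods → 9.25% + 2.5% transit = 11.75% → $4.80575
Chicken breast (2 lb) $6.93: unprepared food → 0% + 1.25% transit = 1.25% → $0.086625
Sundress $85.93: clothing and footwear → 6.5% + 1.75% transit = 8.25% → $7.089225
Pet grooming $108.96: labor services → 7.5% + 0% transit = 7.5% → $8.172
Granola (1 lb) $6.89: unprepared food → 0% + 1.25% transit = 1.25% → $0.086125
Sourdough loaf $4.49: unprepared food → 0% + 1.25% transit = 1.25% → $0.056125
Subtotal = $322.67; unrounded tax = $25.794375 → $25.79; total due = $348.46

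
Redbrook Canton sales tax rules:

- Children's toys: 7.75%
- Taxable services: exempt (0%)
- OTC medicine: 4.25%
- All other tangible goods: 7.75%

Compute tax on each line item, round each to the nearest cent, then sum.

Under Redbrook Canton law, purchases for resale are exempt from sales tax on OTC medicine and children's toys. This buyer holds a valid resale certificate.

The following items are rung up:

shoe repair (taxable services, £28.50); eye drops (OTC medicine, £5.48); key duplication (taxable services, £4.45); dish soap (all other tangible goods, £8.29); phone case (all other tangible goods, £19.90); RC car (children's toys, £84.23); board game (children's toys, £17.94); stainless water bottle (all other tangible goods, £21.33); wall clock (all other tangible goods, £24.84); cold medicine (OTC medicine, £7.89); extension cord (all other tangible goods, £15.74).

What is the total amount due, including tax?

Shoe repair £28.50: taxable services → 0% → £0.00
Eye drops £5.48: OTC medicine, buyer-exempt → 0% → £0.00
Key duplication £4.45: taxable services → 0% → £0.00
Dish soap £8.29: all other tangible goods → 7.75% → £0.64
Phone case £19.90: all other tangible goods → 7.75% → £1.54
RC car £84.23: children's toys, buyer-exempt → 0% → £0.00
Board game £17.94: children's toys, buyer-exempt → 0% → £0.00
Stainless water bottle £21.33: all other tangible goods → 7.75% → £1.65
Wall clock £24.84: all other tangible goods → 7.75% → £1.93
Cold medicine £7.89: OTC medicine, buyer-exempt → 0% → £0.00
Extension cord £15.74: all other tangible goods → 7.75% → £1.22
Subtotal = £238.59; tax = £6.98; total due = £245.57

£245.57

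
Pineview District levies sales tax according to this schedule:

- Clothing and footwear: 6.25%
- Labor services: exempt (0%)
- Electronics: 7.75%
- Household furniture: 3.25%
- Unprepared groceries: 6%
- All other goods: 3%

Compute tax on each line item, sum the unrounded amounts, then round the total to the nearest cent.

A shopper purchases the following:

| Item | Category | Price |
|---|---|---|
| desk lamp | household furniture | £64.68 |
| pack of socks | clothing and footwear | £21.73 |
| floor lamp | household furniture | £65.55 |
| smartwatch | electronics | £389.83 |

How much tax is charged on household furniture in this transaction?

Desk lamp £64.68: household furniture → 3.25% → £2.1021
Floor lamp £65.55: household furniture → 3.25% → £2.130375
Tax on household furniture: unrounded sum = £4.232475 → £4.23

£4.23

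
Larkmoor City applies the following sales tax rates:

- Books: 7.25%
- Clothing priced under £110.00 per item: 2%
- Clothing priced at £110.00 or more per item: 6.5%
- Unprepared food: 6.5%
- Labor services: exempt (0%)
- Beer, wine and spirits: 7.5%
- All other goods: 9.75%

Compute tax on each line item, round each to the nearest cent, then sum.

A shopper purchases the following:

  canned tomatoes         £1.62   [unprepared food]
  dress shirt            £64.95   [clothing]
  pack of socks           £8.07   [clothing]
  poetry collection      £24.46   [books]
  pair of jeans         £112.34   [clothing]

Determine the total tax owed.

£10.64

Canned tomatoes £1.62: unprepared food → 6.5% → £0.11
Dress shirt £64.95: clothing, under £110.00 → 2% → £1.30
Pack of socks £8.07: clothing, under £110.00 → 2% → £0.16
Poetry collection £24.46: books → 7.25% → £1.77
Pair of jeans £112.34: clothing, £110.00 or more → 6.5% → £7.30
Total tax = £0.11 + £1.30 + £0.16 + £1.77 + £7.30 = £10.64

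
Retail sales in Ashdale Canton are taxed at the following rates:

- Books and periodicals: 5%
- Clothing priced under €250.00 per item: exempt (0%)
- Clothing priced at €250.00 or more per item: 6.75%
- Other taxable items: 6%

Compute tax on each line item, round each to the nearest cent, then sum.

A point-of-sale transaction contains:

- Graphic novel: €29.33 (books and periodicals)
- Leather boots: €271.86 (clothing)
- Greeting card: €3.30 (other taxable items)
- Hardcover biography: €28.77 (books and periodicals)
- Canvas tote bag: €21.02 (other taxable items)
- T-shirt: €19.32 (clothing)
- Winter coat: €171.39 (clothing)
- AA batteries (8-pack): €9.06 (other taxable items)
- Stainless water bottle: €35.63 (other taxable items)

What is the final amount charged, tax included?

€615.08

Graphic novel €29.33: books and periodicals → 5% → €1.47
Leather boots €271.86: clothing, €250.00 or more → 6.75% → €18.35
Greeting card €3.30: other taxable items → 6% → €0.20
Hardcover biography €28.77: books and periodicals → 5% → €1.44
Canvas tote bag €21.02: other taxable items → 6% → €1.26
T-shirt €19.32: clothing, under €250.00 → 0% → €0.00
Winter coat €171.39: clothing, under €250.00 → 0% → €0.00
AA batteries (8-pack) €9.06: other taxable items → 6% → €0.54
Stainless water bottle €35.63: other taxable items → 6% → €2.14
Subtotal = €589.68; tax = €25.40; total due = €615.08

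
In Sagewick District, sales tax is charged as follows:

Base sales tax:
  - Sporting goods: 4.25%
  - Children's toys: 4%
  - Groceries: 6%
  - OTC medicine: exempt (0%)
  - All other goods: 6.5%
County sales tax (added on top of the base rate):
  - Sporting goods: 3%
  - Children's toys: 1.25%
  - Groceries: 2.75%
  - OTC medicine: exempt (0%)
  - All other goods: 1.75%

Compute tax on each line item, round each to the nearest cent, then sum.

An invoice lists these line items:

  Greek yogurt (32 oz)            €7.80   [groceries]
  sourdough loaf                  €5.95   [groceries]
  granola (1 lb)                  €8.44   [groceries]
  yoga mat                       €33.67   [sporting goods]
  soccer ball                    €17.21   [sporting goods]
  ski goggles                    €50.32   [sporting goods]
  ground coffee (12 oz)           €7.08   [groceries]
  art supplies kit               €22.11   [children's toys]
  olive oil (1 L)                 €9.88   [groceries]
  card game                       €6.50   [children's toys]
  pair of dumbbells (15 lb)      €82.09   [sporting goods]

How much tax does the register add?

€18.21

Greek yogurt (32 oz) €7.80: groceries → 6% + 2.75% county = 8.75% → €0.68
Sourdough loaf €5.95: groceries → 6% + 2.75% county = 8.75% → €0.52
Granola (1 lb) €8.44: groceries → 6% + 2.75% county = 8.75% → €0.74
Yoga mat €33.67: sporting goods → 4.25% + 3% county = 7.25% → €2.44
Soccer ball €17.21: sporting goods → 4.25% + 3% county = 7.25% → €1.25
Ski goggles €50.32: sporting goods → 4.25% + 3% county = 7.25% → €3.65
Ground coffee (12 oz) €7.08: groceries → 6% + 2.75% county = 8.75% → €0.62
Art supplies kit €22.11: children's toys → 4% + 1.25% county = 5.25% → €1.16
Olive oil (1 L) €9.88: groceries → 6% + 2.75% county = 8.75% → €0.86
Card game €6.50: children's toys → 4% + 1.25% county = 5.25% → €0.34
Pair of dumbbells (15 lb) €82.09: sporting goods → 4.25% + 3% county = 7.25% → €5.95
Total tax = €0.68 + €0.52 + €0.74 + €2.44 + €1.25 + €3.65 + €0.62 + €1.16 + €0.86 + €0.34 + €5.95 = €18.21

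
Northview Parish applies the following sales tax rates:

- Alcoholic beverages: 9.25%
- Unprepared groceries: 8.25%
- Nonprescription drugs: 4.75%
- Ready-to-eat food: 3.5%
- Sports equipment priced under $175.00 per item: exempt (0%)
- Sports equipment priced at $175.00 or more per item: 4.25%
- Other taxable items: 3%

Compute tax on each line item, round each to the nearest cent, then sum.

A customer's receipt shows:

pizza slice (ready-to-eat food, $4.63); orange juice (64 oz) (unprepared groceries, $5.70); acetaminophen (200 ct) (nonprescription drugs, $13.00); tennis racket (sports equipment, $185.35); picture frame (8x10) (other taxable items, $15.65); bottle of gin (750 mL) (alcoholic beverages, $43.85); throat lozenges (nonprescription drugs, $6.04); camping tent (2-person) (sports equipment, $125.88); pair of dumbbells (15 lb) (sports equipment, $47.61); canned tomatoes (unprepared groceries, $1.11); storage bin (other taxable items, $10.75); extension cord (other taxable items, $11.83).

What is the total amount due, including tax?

$486.11

Pizza slice $4.63: ready-to-eat food → 3.5% → $0.16
Orange juice (64 oz) $5.70: unprepared groceries → 8.25% → $0.47
Acetaminophen (200 ct) $13.00: nonprescription drugs → 4.75% → $0.62
Tennis racket $185.35: sports equipment, $175.00 or more → 4.25% → $7.88
Picture frame (8x10) $15.65: other taxable items → 3% → $0.47
Bottle of gin (750 mL) $43.85: alcoholic beverages → 9.25% → $4.06
Throat lozenges $6.04: nonprescription drugs → 4.75% → $0.29
Camping tent (2-person) $125.88: sports equipment, under $175.00 → 0% → $0.00
Pair of dumbbells (15 lb) $47.61: sports equipment, under $175.00 → 0% → $0.00
Canned tomatoes $1.11: unprepared groceries → 8.25% → $0.09
Storage bin $10.75: other taxable items → 3% → $0.32
Extension cord $11.83: other taxable items → 3% → $0.35
Subtotal = $471.40; tax = $14.71; total due = $486.11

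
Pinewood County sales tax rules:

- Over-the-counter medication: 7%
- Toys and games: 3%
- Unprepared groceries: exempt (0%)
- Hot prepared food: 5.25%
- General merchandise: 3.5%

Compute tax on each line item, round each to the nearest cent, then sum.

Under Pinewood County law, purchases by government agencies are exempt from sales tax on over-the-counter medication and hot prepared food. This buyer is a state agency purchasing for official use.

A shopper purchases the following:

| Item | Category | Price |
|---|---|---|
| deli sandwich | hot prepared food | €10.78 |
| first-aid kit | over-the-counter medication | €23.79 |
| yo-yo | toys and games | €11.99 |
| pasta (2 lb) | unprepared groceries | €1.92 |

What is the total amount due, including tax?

€48.84

Deli sandwich €10.78: hot prepared food, buyer-exempt → 0% → €0.00
First-aid kit €23.79: over-the-counter medication, buyer-exempt → 0% → €0.00
Yo-yo €11.99: toys and games → 3% → €0.36
Pasta (2 lb) €1.92: unprepared groceries → 0% → €0.00
Subtotal = €48.48; tax = €0.36; total due = €48.84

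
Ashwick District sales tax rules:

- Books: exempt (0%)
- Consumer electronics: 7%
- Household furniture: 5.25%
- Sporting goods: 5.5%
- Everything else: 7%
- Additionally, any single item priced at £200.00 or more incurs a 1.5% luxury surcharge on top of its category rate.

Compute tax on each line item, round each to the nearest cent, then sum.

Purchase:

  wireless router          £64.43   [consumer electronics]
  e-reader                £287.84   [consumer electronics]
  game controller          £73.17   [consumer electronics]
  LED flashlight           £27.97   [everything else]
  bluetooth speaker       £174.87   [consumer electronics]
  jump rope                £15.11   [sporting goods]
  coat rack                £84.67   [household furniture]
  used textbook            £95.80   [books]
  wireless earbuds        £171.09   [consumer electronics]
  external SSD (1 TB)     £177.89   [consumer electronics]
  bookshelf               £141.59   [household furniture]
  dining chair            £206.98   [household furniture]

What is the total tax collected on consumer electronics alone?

£70.77

Wireless router £64.43: consumer electronics → 7% → £4.51
E-reader £287.84: consumer electronics → 7% + 1.5% surcharge = 8.5% → £24.47
Game controller £73.17: consumer electronics → 7% → £5.12
Bluetooth speaker £174.87: consumer electronics → 7% → £12.24
Wireless earbuds £171.09: consumer electronics → 7% → £11.98
External SSD (1 TB) £177.89: consumer electronics → 7% → £12.45
Tax on consumer electronics = £4.51 + £24.47 + £5.12 + £12.24 + £11.98 + £12.45 = £70.77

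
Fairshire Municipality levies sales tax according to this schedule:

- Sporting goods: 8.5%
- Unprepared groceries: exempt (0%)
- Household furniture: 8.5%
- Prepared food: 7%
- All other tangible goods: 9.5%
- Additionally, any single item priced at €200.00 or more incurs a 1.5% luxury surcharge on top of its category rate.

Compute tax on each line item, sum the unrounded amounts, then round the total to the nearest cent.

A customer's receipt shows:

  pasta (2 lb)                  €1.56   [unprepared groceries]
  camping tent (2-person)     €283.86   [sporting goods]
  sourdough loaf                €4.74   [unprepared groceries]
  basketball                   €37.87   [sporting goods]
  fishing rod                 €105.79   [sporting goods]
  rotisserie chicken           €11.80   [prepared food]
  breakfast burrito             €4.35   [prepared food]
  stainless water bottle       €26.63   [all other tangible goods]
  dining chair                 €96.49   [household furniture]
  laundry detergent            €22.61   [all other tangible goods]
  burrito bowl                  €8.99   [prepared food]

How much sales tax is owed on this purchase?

€55.24

Pasta (2 lb) €1.56: unprepared groceries → 0% → €0.00
Camping tent (2-person) €283.86: sporting goods → 8.5% + 1.5% surcharge = 10% → €28.386
Sourdough loaf €4.74: unprepared groceries → 0% → €0.00
Basketball €37.87: sporting goods → 8.5% → €3.21895
Fishing rod €105.79: sporting goods → 8.5% → €8.99215
Rotisserie chicken €11.80: prepared food → 7% → €0.826
Breakfast burrito €4.35: prepared food → 7% → €0.3045
Stainless water bottle €26.63: all other tangible goods → 9.5% → €2.52985
Dining chair €96.49: household furniture → 8.5% → €8.20165
Laundry detergent €22.61: all other tangible goods → 9.5% → €2.14795
Burrito bowl €8.99: prepared food → 7% → €0.6293
Unrounded tax sum = €55.23635 → €55.24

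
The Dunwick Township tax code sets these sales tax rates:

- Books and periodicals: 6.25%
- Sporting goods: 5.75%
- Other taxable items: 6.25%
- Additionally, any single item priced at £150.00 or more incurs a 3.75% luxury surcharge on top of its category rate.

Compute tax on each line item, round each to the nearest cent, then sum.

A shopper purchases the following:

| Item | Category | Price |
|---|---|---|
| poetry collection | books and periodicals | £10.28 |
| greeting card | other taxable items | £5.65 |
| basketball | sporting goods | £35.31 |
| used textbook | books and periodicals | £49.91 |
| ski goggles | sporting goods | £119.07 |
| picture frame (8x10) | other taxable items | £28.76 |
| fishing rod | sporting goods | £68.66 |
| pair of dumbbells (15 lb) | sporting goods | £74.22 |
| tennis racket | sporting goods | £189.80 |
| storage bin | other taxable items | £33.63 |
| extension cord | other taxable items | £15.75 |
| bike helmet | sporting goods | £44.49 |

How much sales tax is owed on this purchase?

Poetry collection £10.28: books and periodicals → 6.25% → £0.64
Greeting card £5.65: other taxable items → 6.25% → £0.35
Basketball £35.31: sporting goods → 5.75% → £2.03
Used textbook £49.91: books and periodicals → 6.25% → £3.12
Ski goggles £119.07: sporting goods → 5.75% → £6.85
Picture frame (8x10) £28.76: other taxable items → 6.25% → £1.80
Fishing rod £68.66: sporting goods → 5.75% → £3.95
Pair of dumbbells (15 lb) £74.22: sporting goods → 5.75% → £4.27
Tennis racket £189.80: sporting goods → 5.75% + 3.75% surcharge = 9.5% → £18.03
Storage bin £33.63: other taxable items → 6.25% → £2.10
Extension cord £15.75: other taxable items → 6.25% → £0.98
Bike helmet £44.49: sporting goods → 5.75% → £2.56
Total tax = £0.64 + £0.35 + £2.03 + £3.12 + £6.85 + £1.80 + £3.95 + £4.27 + £18.03 + £2.10 + £0.98 + £2.56 = £46.68

£46.68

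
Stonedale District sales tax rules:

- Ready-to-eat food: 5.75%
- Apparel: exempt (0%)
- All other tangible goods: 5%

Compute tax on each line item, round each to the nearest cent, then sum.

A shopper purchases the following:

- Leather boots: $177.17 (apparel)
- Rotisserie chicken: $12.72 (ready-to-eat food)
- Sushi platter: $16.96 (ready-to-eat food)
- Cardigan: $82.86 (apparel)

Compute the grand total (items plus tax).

Leather boots $177.17: apparel → 0% → $0.00
Rotisserie chicken $12.72: ready-to-eat food → 5.75% → $0.73
Sushi platter $16.96: ready-to-eat food → 5.75% → $0.98
Cardigan $82.86: apparel → 0% → $0.00
Subtotal = $289.71; tax = $1.71; total due = $291.42

$291.42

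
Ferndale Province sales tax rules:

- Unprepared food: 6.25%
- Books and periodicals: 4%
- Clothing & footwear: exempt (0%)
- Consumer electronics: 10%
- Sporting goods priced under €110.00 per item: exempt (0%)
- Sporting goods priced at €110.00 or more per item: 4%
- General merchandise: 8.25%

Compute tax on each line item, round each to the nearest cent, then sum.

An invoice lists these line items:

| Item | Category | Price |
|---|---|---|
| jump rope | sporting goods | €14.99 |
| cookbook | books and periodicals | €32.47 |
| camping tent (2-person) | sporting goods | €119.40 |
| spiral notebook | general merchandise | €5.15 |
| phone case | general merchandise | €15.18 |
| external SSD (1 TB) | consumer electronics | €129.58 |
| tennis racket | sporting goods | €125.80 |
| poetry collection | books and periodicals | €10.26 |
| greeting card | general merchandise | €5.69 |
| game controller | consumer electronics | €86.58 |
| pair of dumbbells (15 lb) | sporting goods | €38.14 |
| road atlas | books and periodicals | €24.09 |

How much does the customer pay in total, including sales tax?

Jump rope €14.99: sporting goods, under €110.00 → 0% → €0.00
Cookbook €32.47: books and periodicals → 4% → €1.30
Camping tent (2-person) €119.40: sporting goods, €110.00 or more → 4% → €4.78
Spiral notebook €5.15: general merchandise → 8.25% → €0.42
Phone case €15.18: general merchandise → 8.25% → €1.25
External SSD (1 TB) €129.58: consumer electronics → 10% → €12.96
Tennis racket €125.80: sporting goods, €110.00 or more → 4% → €5.03
Poetry collection €10.26: books and periodicals → 4% → €0.41
Greeting card €5.69: general merchandise → 8.25% → €0.47
Game controller €86.58: consumer electronics → 10% → €8.66
Pair of dumbbells (15 lb) €38.14: sporting goods, under €110.00 → 0% → €0.00
Road atlas €24.09: books and periodicals → 4% → €0.96
Subtotal = €607.33; tax = €36.24; total due = €643.57

€643.57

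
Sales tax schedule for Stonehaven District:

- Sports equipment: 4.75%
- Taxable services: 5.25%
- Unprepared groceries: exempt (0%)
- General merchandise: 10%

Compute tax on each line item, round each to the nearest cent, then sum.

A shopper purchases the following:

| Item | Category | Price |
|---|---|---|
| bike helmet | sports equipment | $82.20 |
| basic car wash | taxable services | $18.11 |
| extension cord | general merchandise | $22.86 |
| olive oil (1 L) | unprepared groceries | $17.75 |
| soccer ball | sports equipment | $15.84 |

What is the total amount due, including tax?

Bike helmet $82.20: sports equipment → 4.75% → $3.90
Basic car wash $18.11: taxable services → 5.25% → $0.95
Extension cord $22.86: general merchandise → 10% → $2.29
Olive oil (1 L) $17.75: unprepared groceries → 0% → $0.00
Soccer ball $15.84: sports equipment → 4.75% → $0.75
Subtotal = $156.76; tax = $7.89; total due = $164.65

$164.65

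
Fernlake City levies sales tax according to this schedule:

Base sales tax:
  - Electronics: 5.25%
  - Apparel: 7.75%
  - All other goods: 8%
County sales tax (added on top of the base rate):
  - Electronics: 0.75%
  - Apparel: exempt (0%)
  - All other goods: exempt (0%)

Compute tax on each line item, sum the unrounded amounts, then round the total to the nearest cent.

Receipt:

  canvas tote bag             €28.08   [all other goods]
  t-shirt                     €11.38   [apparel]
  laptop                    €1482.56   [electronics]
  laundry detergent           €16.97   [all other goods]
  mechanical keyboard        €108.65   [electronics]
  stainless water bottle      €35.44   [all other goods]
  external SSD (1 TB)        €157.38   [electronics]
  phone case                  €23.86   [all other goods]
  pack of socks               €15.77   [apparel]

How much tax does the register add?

€115.37

Canvas tote bag €28.08: all other goods → 8% + 0% county = 8% → €2.2464
T-shirt €11.38: apparel → 7.75% + 0% county = 7.75% → €0.88195
Laptop €1482.56: electronics → 5.25% + 0.75% county = 6% → €88.9536
Laundry detergent €16.97: all other goods → 8% + 0% county = 8% → €1.3576
Mechanical keyboard €108.65: electronics → 5.25% + 0.75% county = 6% → €6.519
Stainless water bottle €35.44: all other goods → 8% + 0% county = 8% → €2.8352
External SSD (1 TB) €157.38: electronics → 5.25% + 0.75% county = 6% → €9.4428
Phone case €23.86: all other goods → 8% + 0% county = 8% → €1.9088
Pack of socks €15.77: apparel → 7.75% + 0% county = 7.75% → €1.222175
Unrounded tax sum = €115.367525 → €115.37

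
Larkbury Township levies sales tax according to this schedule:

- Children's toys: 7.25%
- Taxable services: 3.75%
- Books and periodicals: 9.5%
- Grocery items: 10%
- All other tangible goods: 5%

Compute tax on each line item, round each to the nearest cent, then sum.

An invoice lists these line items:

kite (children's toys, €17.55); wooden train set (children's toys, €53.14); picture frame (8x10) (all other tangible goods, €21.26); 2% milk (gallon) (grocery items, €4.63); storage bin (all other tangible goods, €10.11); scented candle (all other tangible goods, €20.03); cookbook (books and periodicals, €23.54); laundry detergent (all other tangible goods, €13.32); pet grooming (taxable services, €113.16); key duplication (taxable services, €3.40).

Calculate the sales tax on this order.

Kite €17.55: children's toys → 7.25% → €1.27
Wooden train set €53.14: children's toys → 7.25% → €3.85
Picture frame (8x10) €21.26: all other tangible goods → 5% → €1.06
2% milk (gallon) €4.63: grocery items → 10% → €0.46
Storage bin €10.11: all other tangible goods → 5% → €0.51
Scented candle €20.03: all other tangible goods → 5% → €1.00
Cookbook €23.54: books and periodicals → 9.5% → €2.24
Laundry detergent €13.32: all other tangible goods → 5% → €0.67
Pet grooming €113.16: taxable services → 3.75% → €4.24
Key duplication €3.40: taxable services → 3.75% → €0.13
Total tax = €1.27 + €3.85 + €1.06 + €0.46 + €0.51 + €1.00 + €2.24 + €0.67 + €4.24 + €0.13 = €15.43

€15.43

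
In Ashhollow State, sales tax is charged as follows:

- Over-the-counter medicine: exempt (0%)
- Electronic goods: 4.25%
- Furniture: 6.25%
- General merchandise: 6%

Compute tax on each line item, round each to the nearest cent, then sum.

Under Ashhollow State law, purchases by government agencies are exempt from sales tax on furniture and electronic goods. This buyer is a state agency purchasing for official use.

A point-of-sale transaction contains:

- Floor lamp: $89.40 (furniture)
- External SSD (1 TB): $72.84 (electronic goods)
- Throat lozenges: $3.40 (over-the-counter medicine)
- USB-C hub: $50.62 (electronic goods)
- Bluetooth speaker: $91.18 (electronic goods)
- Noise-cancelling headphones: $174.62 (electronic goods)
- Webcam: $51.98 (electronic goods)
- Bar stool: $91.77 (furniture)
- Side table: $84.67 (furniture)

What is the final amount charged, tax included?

Floor lamp $89.40: furniture, buyer-exempt → 0% → $0.00
External SSD (1 TB) $72.84: electronic goods, buyer-exempt → 0% → $0.00
Throat lozenges $3.40: over-the-counter medicine → 0% → $0.00
USB-C hub $50.62: electronic goods, buyer-exempt → 0% → $0.00
Bluetooth speaker $91.18: electronic goods, buyer-exempt → 0% → $0.00
Noise-cancelling headphones $174.62: electronic goods, buyer-exempt → 0% → $0.00
Webcam $51.98: electronic goods, buyer-exempt → 0% → $0.00
Bar stool $91.77: furniture, buyer-exempt → 0% → $0.00
Side table $84.67: furniture, buyer-exempt → 0% → $0.00
Subtotal = $710.48; tax = $0.00; total due = $710.48

$710.48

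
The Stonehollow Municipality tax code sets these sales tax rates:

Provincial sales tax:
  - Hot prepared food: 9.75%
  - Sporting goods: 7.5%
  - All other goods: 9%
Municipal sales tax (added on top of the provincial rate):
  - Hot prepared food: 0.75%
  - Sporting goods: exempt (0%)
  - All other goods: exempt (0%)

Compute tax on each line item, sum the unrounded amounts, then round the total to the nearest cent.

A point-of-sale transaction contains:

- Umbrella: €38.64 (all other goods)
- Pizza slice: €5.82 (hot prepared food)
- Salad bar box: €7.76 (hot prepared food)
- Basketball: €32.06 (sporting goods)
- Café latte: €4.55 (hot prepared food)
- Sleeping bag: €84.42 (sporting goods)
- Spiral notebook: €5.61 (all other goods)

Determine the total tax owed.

Umbrella €38.64: all other goods → 9% + 0% municipal = 9% → €3.4776
Pizza slice €5.82: hot prepared food → 9.75% + 0.75% municipal = 10.5% → €0.6111
Salad bar box €7.76: hot prepared food → 9.75% + 0.75% municipal = 10.5% → €0.8148
Basketball €32.06: sporting goods → 7.5% + 0% municipal = 7.5% → €2.4045
Café latte €4.55: hot prepared food → 9.75% + 0.75% municipal = 10.5% → €0.47775
Sleeping bag €84.42: sporting goods → 7.5% + 0% municipal = 7.5% → €6.3315
Spiral notebook €5.61: all other goods → 9% + 0% municipal = 9% → €0.5049
Unrounded tax sum = €14.62215 → €14.62

€14.62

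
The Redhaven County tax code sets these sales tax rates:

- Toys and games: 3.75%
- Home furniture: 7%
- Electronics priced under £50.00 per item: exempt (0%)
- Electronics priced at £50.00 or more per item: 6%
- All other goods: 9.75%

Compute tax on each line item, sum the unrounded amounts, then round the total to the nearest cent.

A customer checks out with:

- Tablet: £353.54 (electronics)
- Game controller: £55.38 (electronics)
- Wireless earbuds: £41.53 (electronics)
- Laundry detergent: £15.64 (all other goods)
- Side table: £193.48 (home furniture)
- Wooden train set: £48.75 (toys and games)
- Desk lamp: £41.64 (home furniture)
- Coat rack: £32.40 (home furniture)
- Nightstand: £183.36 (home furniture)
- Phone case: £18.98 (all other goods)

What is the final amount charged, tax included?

£1046.00

Tablet £353.54: electronics, £50.00 or more → 6% → £21.2124
Game controller £55.38: electronics, £50.00 or more → 6% → £3.3228
Wireless earbuds £41.53: electronics, under £50.00 → 0% → £0.00
Laundry detergent £15.64: all other goods → 9.75% → £1.5249
Side table £193.48: home furniture → 7% → £13.5436
Wooden train set £48.75: toys and games → 3.75% → £1.828125
Desk lamp £41.64: home furniture → 7% → £2.9148
Coat rack £32.40: home furniture → 7% → £2.268
Nightstand £183.36: home furniture → 7% → £12.8352
Phone case £18.98: all other goods → 9.75% → £1.85055
Subtotal = £984.70; unrounded tax = £61.300375 → £61.30; total due = £1046.00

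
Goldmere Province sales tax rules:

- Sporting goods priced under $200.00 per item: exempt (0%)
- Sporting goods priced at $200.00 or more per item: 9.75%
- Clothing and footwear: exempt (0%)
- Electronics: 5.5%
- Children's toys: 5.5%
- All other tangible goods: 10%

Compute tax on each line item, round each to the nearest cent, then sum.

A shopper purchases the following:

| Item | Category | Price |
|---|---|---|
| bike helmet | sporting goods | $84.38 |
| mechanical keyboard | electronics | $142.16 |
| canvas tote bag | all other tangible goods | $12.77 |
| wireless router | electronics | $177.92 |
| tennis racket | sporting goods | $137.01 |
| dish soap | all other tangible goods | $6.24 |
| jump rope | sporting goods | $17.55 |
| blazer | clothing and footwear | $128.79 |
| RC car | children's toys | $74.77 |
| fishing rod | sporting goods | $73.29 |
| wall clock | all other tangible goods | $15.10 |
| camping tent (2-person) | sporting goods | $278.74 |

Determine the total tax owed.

Bike helmet $84.38: sporting goods, under $200.00 → 0% → $0.00
Mechanical keyboard $142.16: electronics → 5.5% → $7.82
Canvas tote bag $12.77: all other tangible goods → 10% → $1.28
Wireless router $177.92: electronics → 5.5% → $9.79
Tennis racket $137.01: sporting goods, under $200.00 → 0% → $0.00
Dish soap $6.24: all other tangible goods → 10% → $0.62
Jump rope $17.55: sporting goods, under $200.00 → 0% → $0.00
Blazer $128.79: clothing and footwear → 0% → $0.00
RC car $74.77: children's toys → 5.5% → $4.11
Fishing rod $73.29: sporting goods, under $200.00 → 0% → $0.00
Wall clock $15.10: all other tangible goods → 10% → $1.51
Camping tent (2-person) $278.74: sporting goods, $200.00 or more → 9.75% → $27.18
Total tax = $7.82 + $1.28 + $9.79 + $0.62 + $4.11 + $1.51 + $27.18 = $52.31

$52.31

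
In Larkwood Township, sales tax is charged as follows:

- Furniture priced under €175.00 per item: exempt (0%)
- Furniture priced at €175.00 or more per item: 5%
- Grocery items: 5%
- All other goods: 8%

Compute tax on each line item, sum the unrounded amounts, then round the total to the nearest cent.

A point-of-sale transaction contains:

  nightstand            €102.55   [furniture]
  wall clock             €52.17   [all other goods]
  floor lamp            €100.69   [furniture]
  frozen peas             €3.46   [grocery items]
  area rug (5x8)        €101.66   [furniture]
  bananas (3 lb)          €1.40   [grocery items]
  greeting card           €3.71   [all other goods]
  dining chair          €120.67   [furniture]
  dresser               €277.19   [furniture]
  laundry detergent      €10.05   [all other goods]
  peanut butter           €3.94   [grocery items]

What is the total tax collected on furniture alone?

€13.86

Nightstand €102.55: furniture, under €175.00 → 0% → €0.00
Floor lamp €100.69: furniture, under €175.00 → 0% → €0.00
Area rug (5x8) €101.66: furniture, under €175.00 → 0% → €0.00
Dining chair €120.67: furniture, under €175.00 → 0% → €0.00
Dresser €277.19: furniture, €175.00 or more → 5% → €13.8595
Tax on furniture: unrounded sum = €13.8595 → €13.86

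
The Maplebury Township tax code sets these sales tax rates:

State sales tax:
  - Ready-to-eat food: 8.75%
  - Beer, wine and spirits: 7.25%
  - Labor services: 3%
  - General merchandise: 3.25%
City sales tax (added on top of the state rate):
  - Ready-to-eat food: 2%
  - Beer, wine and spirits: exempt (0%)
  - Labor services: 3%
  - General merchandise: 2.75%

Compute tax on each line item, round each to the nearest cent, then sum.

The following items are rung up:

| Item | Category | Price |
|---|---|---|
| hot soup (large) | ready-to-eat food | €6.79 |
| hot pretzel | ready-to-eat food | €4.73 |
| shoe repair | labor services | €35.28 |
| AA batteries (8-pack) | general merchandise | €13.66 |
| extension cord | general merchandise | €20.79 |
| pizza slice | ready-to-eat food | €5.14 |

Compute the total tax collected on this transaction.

€5.98

Hot soup (large) €6.79: ready-to-eat food → 8.75% + 2% city = 10.75% → €0.73
Hot pretzel €4.73: ready-to-eat food → 8.75% + 2% city = 10.75% → €0.51
Shoe repair €35.28: labor services → 3% + 3% city = 6% → €2.12
AA batteries (8-pack) €13.66: general merchandise → 3.25% + 2.75% city = 6% → €0.82
Extension cord €20.79: general merchandise → 3.25% + 2.75% city = 6% → €1.25
Pizza slice €5.14: ready-to-eat food → 8.75% + 2% city = 10.75% → €0.55
Total tax = €0.73 + €0.51 + €2.12 + €0.82 + €1.25 + €0.55 = €5.98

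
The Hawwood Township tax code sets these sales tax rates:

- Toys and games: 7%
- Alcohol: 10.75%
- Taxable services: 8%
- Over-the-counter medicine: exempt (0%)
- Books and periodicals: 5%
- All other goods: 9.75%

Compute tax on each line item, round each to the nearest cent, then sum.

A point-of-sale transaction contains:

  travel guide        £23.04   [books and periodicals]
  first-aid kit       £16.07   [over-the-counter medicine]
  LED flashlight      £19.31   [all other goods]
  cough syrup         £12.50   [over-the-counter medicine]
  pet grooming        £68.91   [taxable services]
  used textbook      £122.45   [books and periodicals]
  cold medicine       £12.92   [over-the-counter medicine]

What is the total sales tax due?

£14.66

Travel guide £23.04: books and periodicals → 5% → £1.15
First-aid kit £16.07: over-the-counter medicine → 0% → £0.00
LED flashlight £19.31: all other goods → 9.75% → £1.88
Cough syrup £12.50: over-the-counter medicine → 0% → £0.00
Pet grooming £68.91: taxable services → 8% → £5.51
Used textbook £122.45: books and periodicals → 5% → £6.12
Cold medicine £12.92: over-the-counter medicine → 0% → £0.00
Total tax = £1.15 + £1.88 + £5.51 + £6.12 = £14.66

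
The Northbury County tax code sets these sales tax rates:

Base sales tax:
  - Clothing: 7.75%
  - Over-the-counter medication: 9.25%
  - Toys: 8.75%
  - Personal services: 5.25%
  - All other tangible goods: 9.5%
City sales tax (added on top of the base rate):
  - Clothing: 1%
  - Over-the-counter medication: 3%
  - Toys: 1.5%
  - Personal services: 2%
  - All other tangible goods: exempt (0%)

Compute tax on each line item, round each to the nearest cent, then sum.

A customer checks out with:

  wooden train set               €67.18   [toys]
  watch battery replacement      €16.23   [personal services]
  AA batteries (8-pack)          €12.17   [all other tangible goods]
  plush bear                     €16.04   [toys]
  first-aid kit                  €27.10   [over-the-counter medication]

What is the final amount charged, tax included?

€152.91

Wooden train set €67.18: toys → 8.75% + 1.5% city = 10.25% → €6.89
Watch battery replacement €16.23: personal services → 5.25% + 2% city = 7.25% → €1.18
AA batteries (8-pack) €12.17: all other tangible goods → 9.5% + 0% city = 9.5% → €1.16
Plush bear €16.04: toys → 8.75% + 1.5% city = 10.25% → €1.64
First-aid kit €27.10: over-the-counter medication → 9.25% + 3% city = 12.25% → €3.32
Subtotal = €138.72; tax = €14.19; total due = €152.91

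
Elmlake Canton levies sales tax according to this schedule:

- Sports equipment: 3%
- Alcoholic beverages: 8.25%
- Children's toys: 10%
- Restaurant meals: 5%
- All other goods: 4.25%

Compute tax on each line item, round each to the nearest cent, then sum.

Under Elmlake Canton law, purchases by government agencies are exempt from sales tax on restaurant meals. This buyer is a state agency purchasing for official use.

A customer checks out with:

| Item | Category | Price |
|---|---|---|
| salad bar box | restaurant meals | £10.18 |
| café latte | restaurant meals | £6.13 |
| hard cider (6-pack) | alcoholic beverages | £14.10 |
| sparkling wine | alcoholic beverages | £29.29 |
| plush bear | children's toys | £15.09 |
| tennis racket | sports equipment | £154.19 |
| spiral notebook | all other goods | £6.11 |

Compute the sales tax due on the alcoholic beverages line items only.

Hard cider (6-pack) £14.10: alcoholic beverages → 8.25% → £1.16
Sparkling wine £29.29: alcoholic beverages → 8.25% → £2.42
Tax on alcoholic beverages = £1.16 + £2.42 = £3.58

£3.58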